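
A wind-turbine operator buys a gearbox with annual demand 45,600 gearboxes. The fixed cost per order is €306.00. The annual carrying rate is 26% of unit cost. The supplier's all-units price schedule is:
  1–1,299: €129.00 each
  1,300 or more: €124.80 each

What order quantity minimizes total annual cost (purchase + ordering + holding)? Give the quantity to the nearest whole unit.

Q* ≈ 1,300 gearboxes

Holding cost per unit per year at price C is H = 0.26·C.
Candidates are each tier's EOQ (if it falls in that tier) and each price-break quantity.
EOQ at €129.00 = 912.2 (feasible in tier 1): TC = 45,600×€129.00 + (45,600/912.2)×306 + (912.2/2)×0.26×€129.00 = €5,912,994.24.
EOQ at €124.80 = 927.4 < 1300, so use break Q=1300: TC = 45,600×€124.80 + (45,600/1300.0)×306 + (1300.0/2)×0.26×€124.80 = €5,722,704.74.
Lowest total cost is €5,722,704.74 at Q = 1300.0.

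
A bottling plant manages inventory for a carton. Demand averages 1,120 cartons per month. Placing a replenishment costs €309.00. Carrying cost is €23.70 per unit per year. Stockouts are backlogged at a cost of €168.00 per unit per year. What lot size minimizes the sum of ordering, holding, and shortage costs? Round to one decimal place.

Q* ≈ 632.4 cartons

Annual demand D = 1,120 × 12 = 13,440.
With planned backorders, Q* = √(2DS/H) · √((H+B)/B).
√(2DS/H) = √(2 × 13,440 × 309 / 23.7) = 591.997.
√((H+B)/B) = √((23.7+168)/168) = 1.0682.
Q* ≈ 632.377.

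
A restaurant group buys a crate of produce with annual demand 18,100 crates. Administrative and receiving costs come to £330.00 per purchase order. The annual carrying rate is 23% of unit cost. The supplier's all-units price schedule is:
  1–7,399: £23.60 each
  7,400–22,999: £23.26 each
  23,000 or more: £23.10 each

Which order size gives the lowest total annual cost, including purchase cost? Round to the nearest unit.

Q* ≈ 1,484 crates

Holding cost per unit per year at price C is H = 0.23·C.
Evaluate total cost at each tier's feasible EOQ or, if the EOQ is below the tier, at the tier's minimum quantity.
EOQ at £23.60 = 1483.5 (feasible in tier 1): TC = 18,100×£23.60 + (18,100/1483.5)×330 + (1483.5/2)×0.23×£23.60 = £435,212.51.
EOQ at £23.26 = 1494.3 < 7400, so use break Q=7400: TC = 18,100×£23.26 + (18,100/7400.0)×330 + (7400.0/2)×0.23×£23.26 = £441,607.42.
EOQ at £23.10 = 1499.5 < 23000, so use break Q=23000: TC = 18,100×£23.10 + (18,100/23000.0)×330 + (23000.0/2)×0.23×£23.10 = £479,469.20.
Lowest total cost is £435,212.51 at Q = 1483.5.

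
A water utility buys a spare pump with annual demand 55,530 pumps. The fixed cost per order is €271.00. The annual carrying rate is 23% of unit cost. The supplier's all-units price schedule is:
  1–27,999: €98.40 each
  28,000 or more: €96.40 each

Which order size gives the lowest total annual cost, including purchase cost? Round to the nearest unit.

Holding cost per unit per year at price C is H = 0.23·C.
Evaluate total cost at each tier's feasible EOQ or, if the EOQ is below the tier, at the tier's minimum quantity.
EOQ at €98.40 = 1153.2 (feasible in tier 1): TC = 55,530×€98.40 + (55,530/1153.2)×271 + (1153.2/2)×0.23×€98.40 = €5,490,251.06.
EOQ at €96.40 = 1165.1 < 28000, so use break Q=28000: TC = 55,530×€96.40 + (55,530/28000.0)×271 + (28000.0/2)×0.23×€96.40 = €5,664,037.45.
Lowest total cost is €5,490,251.06 at Q = 1153.2.

Q* ≈ 1,153 pumps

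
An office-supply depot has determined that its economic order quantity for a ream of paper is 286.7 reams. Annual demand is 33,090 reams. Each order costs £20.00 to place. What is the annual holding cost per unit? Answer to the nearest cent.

Squaring Q* = √(2DS/H) gives Q*² = 2DS/H.
From Q* = √(2DS/H): H = 2DS / Q*² = 2 × 33,090 × 20 / 286.7² = 16.1028.

H ≈ £16.10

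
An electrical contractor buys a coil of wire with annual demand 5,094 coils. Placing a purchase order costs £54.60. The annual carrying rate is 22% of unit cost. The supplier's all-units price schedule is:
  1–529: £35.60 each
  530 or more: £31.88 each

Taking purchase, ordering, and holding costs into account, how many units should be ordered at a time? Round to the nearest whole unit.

Holding cost per unit per year at price C is H = 0.22·C.
Evaluate total cost at each tier's feasible EOQ or, if the EOQ is below the tier, at the tier's minimum quantity.
EOQ at £35.60 = 266.5 (feasible in tier 1): TC = 5,094×£35.60 + (5,094/266.5)×54.6 + (266.5/2)×0.22×£35.60 = £183,433.66.
EOQ at £31.88 = 281.6 < 530, so use break Q=530: TC = 5,094×£31.88 + (5,094/530.0)×54.6 + (530.0/2)×0.22×£31.88 = £164,780.10.
Lowest total cost is £164,780.10 at Q = 530.0.

Q* ≈ 530 coils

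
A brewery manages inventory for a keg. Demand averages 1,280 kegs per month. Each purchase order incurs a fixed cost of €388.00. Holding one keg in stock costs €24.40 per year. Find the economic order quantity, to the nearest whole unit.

Annual demand D = 1,280 × 12 = 15,360.
EOQ = √(2DS / H) = √(2 × 15,360 × 388 / 24.4).
= √(11,919,360 / 24.4) = √488,498.3607 ≈ 698.927.

Q* ≈ 699 kegs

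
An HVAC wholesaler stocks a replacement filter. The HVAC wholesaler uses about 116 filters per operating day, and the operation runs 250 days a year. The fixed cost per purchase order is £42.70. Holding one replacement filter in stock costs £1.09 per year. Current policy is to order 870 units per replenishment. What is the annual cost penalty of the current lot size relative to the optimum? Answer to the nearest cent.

Annual demand D = 116 × 250 = 29,000.
EOQ = √(2DS/H) = √(2 × 29,000 × 42.7 / 1.09) ≈ 1507.35.
Cost at Q* = (D/Q*)S + (Q*/2)H = √(2DSH) ≈ £1,643.01.
Cost at Q = 870: (29,000/870)×42.7 + (870/2)×1.09 = £1,423.33 + £474.15 = £1,897.48.
Excess = £1,897.48 − £1,643.01 = £254.47.

Extra cost ≈ £254.47 per year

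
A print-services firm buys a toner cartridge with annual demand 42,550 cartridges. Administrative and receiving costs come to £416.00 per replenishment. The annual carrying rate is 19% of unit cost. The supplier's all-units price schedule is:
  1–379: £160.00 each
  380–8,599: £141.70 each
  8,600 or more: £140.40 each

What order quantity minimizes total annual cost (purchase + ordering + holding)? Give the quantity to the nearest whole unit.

Holding cost per unit per year at price C is H = 0.19·C.
Evaluate total cost at each tier's feasible EOQ or, if the EOQ is below the tier, at the tier's minimum quantity.
Tier 1 (£160.00): EOQ = 1079.1 exceeds tier's upper bound 379, so this tier is dominated.
EOQ at £141.70 = 1146.7 (feasible in tier 2): TC = 42,550×£141.70 + (42,550/1146.7)×416 + (1146.7/2)×0.19×£141.70 = £6,060,207.60.
EOQ at £140.40 = 1152.0 < 8600, so use break Q=8600: TC = 42,550×£140.40 + (42,550/8600.0)×416 + (8600.0/2)×0.19×£140.40 = £6,090,785.03.
Lowest total cost is £6,060,207.60 at Q = 1146.7.

Q* ≈ 1,147 cartridges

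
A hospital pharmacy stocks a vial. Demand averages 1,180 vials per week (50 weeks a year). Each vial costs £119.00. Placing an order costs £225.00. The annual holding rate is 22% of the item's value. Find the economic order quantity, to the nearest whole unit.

Q* ≈ 1,007 vials

Annual demand D = 1,180 × 50 = 59,000.
Holding cost H = 0.22 × £119.00 = £26.1800 per unit per year.
EOQ = √(2DS / H) = √(2 × 59,000 × 225 / 26.18).
= √(26,550,000 / 26.18) = √1,014,132.9259 ≈ 1007.042.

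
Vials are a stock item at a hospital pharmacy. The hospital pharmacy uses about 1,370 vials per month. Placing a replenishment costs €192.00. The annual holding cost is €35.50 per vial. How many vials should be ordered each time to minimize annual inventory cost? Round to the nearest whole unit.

Q* ≈ 422 vials

Annual demand D = 1,370 × 12 = 16,440.
EOQ = √(2DS / H) = √(2 × 16,440 × 192 / 35.5).
= √(6,312,960 / 35.5) = √177,829.8592 ≈ 421.699.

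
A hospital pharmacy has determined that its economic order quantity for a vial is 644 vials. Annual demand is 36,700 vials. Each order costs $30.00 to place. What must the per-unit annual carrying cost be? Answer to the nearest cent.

H ≈ $5.31

Invert the EOQ relation Q*² = 2DS/H.
From Q* = √(2DS/H): H = 2DS / Q*² = 2 × 36,700 × 30 / 644² = 5.3094.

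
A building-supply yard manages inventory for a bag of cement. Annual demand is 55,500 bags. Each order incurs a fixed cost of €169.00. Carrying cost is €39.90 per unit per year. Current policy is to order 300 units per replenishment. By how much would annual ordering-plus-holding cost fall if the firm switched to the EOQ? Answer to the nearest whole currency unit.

EOQ = √(2DS/H) = √(2 × 55,500 × 169 / 39.9) ≈ 685.68.
Cost at Q* = (D/Q*)S + (Q*/2)H = √(2DSH) ≈ €27,358.44.
Cost at Q = 300: (55,500/300)×169 + (300/2)×39.9 = €31,265.00 + €5,985.00 = €37,250.00.
Excess = €37,250.00 − €27,358.44 = €9,891.56.

Extra cost ≈ €9,892 per year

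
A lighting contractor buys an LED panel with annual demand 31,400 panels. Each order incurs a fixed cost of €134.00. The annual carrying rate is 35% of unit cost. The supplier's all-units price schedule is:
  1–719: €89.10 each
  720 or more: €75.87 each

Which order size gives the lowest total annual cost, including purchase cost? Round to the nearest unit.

Q* ≈ 720 panels

Holding cost per unit per year at price C is H = 0.35·C.
Evaluate total cost at each tier's feasible EOQ or, if the EOQ is below the tier, at the tier's minimum quantity.
EOQ at €89.10 = 519.5 (feasible in tier 1): TC = 31,400×€89.10 + (31,400/519.5)×134 + (519.5/2)×0.35×€89.10 = €2,813,939.63.
EOQ at €75.87 = 562.9 < 720, so use break Q=720: TC = 31,400×€75.87 + (31,400/720.0)×134 + (720.0/2)×0.35×€75.87 = €2,397,721.51.
Lowest total cost is €2,397,721.51 at Q = 720.0.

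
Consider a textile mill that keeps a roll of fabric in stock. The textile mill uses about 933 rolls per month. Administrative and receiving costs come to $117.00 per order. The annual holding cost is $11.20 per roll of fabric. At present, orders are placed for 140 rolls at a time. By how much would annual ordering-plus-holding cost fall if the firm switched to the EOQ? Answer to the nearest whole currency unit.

Extra cost ≈ $4,724 per year

Annual demand D = 933 × 12 = 11,196.
EOQ = √(2DS/H) = √(2 × 11,196 × 117 / 11.2) ≈ 483.65.
Cost at Q* = (D/Q*)S + (Q*/2)H = √(2DSH) ≈ $5,416.87.
Cost at Q = 140: (11,196/140)×117 + (140/2)×11.2 = $9,356.66 + $784.00 = $10,140.66.
Excess = $10,140.66 − $5,416.87 = $4,723.79.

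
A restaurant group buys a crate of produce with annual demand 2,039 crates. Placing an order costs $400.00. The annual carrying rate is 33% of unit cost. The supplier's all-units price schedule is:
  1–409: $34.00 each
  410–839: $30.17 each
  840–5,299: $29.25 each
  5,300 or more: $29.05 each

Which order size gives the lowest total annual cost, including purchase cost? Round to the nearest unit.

Holding cost per unit per year at price C is H = 0.33·C.
Evaluate total cost at each tier's feasible EOQ or, if the EOQ is below the tier, at the tier's minimum quantity.
EOQ at $34.00 = 381.3 (feasible in tier 1): TC = 2,039×$34.00 + (2,039/381.3)×400 + (381.3/2)×0.33×$34.00 = $73,604.09.
EOQ at $30.17 = 404.8 < 410, so use break Q=410: TC = 2,039×$30.17 + (2,039/410.0)×400 + (410.0/2)×0.33×$30.17 = $65,546.90.
EOQ at $29.25 = 411.1 < 840, so use break Q=840: TC = 2,039×$29.25 + (2,039/840.0)×400 + (840.0/2)×0.33×$29.25 = $64,665.75.
EOQ at $29.05 = 412.5 < 5300, so use break Q=5300: TC = 2,039×$29.05 + (2,039/5300.0)×400 + (5300.0/2)×0.33×$29.05 = $84,791.06.
Lowest total cost is $64,665.75 at Q = 840.0.

Q* ≈ 840 crates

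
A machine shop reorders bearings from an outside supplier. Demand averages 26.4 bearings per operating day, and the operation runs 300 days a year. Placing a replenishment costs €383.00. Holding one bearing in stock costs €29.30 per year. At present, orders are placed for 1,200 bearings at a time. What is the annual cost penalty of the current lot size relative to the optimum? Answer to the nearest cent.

Annual demand D = 26.4 × 300 = 7,920.
EOQ = √(2DS/H) = √(2 × 7,920 × 383 / 29.3) ≈ 455.03.
Cost at Q* = (D/Q*)S + (Q*/2)H = √(2DSH) ≈ €13,332.48.
Cost at Q = 1,200: (7,920/1,200)×383 + (1,200/2)×29.3 = €2,527.80 + €17,580.00 = €20,107.80.
Excess = €20,107.80 − €13,332.48 = €6,775.32.

Extra cost ≈ €6,775.32 per year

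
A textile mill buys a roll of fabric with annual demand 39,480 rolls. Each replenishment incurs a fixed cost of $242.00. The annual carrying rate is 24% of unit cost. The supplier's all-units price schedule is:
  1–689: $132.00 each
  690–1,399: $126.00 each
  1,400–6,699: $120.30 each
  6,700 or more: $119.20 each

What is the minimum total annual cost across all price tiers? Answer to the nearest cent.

Holding cost per unit per year at price C is H = 0.24·C.
For each price level, check whether its EOQ is feasible; otherwise the best quantity at that price is the breakpoint.
Tier 1 ($132.00): EOQ = 776.6 exceeds tier's upper bound 689, so this tier is dominated.
EOQ at $126.00 = 794.9 (feasible in tier 2): TC = 39,480×$126.00 + (39,480/794.9)×242 + (794.9/2)×0.24×$126.00 = $4,998,518.21.
EOQ at $120.30 = 813.5 < 1400, so use break Q=1400: TC = 39,480×$120.30 + (39,480/1400.0)×242 + (1400.0/2)×0.24×$120.30 = $4,776,478.80.
EOQ at $119.20 = 817.3 < 6700, so use break Q=6700: TC = 39,480×$119.20 + (39,480/6700.0)×242 + (6700.0/2)×0.24×$119.20 = $4,803,278.79.
Lowest total cost among the candidates is at Q = 1400.0.

TC* ≈ $4,776,478.80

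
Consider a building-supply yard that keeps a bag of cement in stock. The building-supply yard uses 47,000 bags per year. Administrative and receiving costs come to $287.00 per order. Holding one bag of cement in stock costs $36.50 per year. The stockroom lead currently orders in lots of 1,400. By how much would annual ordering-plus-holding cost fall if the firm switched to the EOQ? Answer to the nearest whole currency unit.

Extra cost ≈ $3,805 per year

EOQ = √(2DS/H) = √(2 × 47,000 × 287 / 36.5) ≈ 859.72.
Cost at Q* = (D/Q*)S + (Q*/2)H = √(2DSH) ≈ $31,379.88.
Cost at Q = 1,400: (47,000/1,400)×287 + (1,400/2)×36.5 = $9,635.00 + $25,550.00 = $35,185.00.
Excess = $35,185.00 − $31,379.88 = $3,805.12.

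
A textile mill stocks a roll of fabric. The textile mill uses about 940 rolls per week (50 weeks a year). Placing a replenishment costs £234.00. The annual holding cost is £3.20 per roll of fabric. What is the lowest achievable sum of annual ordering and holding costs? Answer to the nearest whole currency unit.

Annual demand D = 940 × 50 = 47,000.
The optimal lot size = √(2DS/H) = √(2 × 47,000 × 234 / 3.2) ≈ 2621.78.
At the optimum the two cost components are equal, so total cost = 2·(Q*/2)H = Q*·H.
Minimum total = √(2DSH) = √(2 × 47,000 × 234 × 3.2) ≈ 8389.708.

TC* ≈ £8,390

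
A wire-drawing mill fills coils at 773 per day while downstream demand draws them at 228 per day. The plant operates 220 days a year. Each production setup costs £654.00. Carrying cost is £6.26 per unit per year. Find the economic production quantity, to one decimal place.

Q* ≈ 3,855.6 coils

Annual demand D = 228 × 220 = 50,160.
Production build-up factor (1 − d/p) = 1 − 228/773 = 0.7050.
Q* = √(2DS / (H(1 − d/p))) = √(2 × 50,160 × 654 / (6.26 × 0.7050)).
= √(65,609,280 / 4.4136) ≈ 3855.556.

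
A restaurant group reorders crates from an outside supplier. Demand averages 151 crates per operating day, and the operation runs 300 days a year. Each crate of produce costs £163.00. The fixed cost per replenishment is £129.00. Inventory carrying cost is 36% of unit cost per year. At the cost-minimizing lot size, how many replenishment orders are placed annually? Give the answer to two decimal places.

Annual demand D = 151 × 300 = 45,300.
Holding cost H = 0.36 × £163.00 = £58.6800 per unit per year.
Q* = √(2DS/H) = √(2 × 45,300 × 129 / 58.68) ≈ 446.29.
Orders per year = D / Q* = 45,300 / 446.29 ≈ 101.504.

N ≈ 101.50 orders per year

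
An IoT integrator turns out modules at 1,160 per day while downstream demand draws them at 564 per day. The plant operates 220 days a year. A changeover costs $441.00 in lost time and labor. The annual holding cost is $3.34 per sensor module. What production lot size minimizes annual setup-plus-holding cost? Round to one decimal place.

Annual demand D = 564 × 220 = 124,080.
Production build-up factor (1 − d/p) = 1 − 564/1,160 = 0.5138.
Q* = √(2DS / (H(1 − d/p))) = √(2 × 124,080 × 441 / (3.34 × 0.5138)).
= √(109,438,560 / 1.7161) ≈ 7985.789.

Q* ≈ 7,985.8 modules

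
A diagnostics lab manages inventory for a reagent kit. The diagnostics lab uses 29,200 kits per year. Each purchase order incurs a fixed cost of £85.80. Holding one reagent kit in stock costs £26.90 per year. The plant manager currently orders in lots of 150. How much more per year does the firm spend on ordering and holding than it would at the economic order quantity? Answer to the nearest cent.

Extra cost ≈ £7,110.06 per year

EOQ = √(2DS/H) = √(2 × 29,200 × 85.8 / 26.9) ≈ 431.59.
Cost at Q* = (D/Q*)S + (Q*/2)H = √(2DSH) ≈ £11,609.84.
Cost at Q = 150: (29,200/150)×85.8 + (150/2)×26.9 = £16,702.40 + £2,017.50 = £18,719.90.
Excess = £18,719.90 − £11,609.84 = £7,110.06.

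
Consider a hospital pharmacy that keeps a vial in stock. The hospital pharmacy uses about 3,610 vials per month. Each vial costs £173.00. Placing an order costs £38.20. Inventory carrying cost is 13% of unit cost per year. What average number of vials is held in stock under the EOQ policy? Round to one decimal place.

Annual demand D = 3,610 × 12 = 43,320.
Holding cost H = 0.13 × £173.00 = £22.4900 per unit per year.
Q* = √(2DS/H) = √(2 × 43,320 × 38.2 / 22.49) ≈ 383.62.
Average inventory = Q*/2 ≈ 383.62 / 2 = 191.808.

Average inventory ≈ 191.8 vials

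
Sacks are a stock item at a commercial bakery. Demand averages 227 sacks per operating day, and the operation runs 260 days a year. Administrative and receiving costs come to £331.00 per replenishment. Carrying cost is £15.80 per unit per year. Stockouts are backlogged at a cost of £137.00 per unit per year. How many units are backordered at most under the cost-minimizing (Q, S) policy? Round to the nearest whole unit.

Annual demand D = 227 × 260 = 59,020.
With planned backorders, Q* = √(2DS/H) · √((H+B)/B).
√(2DS/H) = √(2 × 59,020 × 331 / 15.8) = 1572.534.
√((H+B)/B) = √((15.8+137)/137) = 1.0561.
Q* ≈ 1660.739.
S* = Q* · H/(H+B) = 1660.739 × 15.8/152.8 ≈ 171.726.

S* ≈ 172 sacks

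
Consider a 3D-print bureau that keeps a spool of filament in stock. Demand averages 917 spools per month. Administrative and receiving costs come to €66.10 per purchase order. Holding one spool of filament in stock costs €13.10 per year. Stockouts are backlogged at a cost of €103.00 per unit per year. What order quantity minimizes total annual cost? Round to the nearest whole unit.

Annual demand D = 917 × 12 = 11,004.
With planned backorders, Q* = √(2DS/H) · √((H+B)/B).
√(2DS/H) = √(2 × 11,004 × 66.1 / 13.1) = 333.239.
√((H+B)/B) = √((13.1+103)/103) = 1.0617.
Q* ≈ 353.796.

Q* ≈ 354 spools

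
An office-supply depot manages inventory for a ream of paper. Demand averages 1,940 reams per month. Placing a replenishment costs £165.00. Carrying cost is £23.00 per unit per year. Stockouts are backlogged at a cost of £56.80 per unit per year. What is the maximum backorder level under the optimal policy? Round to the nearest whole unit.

Annual demand D = 1,940 × 12 = 23,280.
With planned backorders, Q* = √(2DS/H) · √((H+B)/B).
√(2DS/H) = √(2 × 23,280 × 165 / 23) = 577.942.
√((H+B)/B) = √((23+56.8)/56.8) = 1.1853.
Q* ≈ 685.034.
S* = Q* · H/(H+B) = 685.034 × 23/79.8 ≈ 197.441.

S* ≈ 197 reams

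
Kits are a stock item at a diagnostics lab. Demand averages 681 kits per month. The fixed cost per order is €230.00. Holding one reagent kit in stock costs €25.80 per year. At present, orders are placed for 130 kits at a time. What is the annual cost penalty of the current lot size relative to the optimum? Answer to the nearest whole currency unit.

Extra cost ≈ €6,287 per year

Annual demand D = 681 × 12 = 8,172.
EOQ = √(2DS/H) = √(2 × 8,172 × 230 / 25.8) ≈ 381.71.
Cost at Q* = (D/Q*)S + (Q*/2)H = √(2DSH) ≈ €9,848.11.
Cost at Q = 130: (8,172/130)×230 + (130/2)×25.8 = €14,458.15 + €1,677.00 = €16,135.15.
Excess = €16,135.15 − €9,848.11 = €6,287.04.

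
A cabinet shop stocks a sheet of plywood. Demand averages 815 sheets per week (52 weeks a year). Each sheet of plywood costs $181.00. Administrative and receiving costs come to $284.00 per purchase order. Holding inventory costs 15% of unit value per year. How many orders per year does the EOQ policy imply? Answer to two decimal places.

N ≈ 45.01 orders per year

Annual demand D = 815 × 52 = 42,380.
Holding cost H = 0.15 × $181.00 = $27.1500 per unit per year.
The optimal lot size = √(2DS/H) = √(2 × 42,380 × 284 / 27.15) ≈ 941.61.
Orders per year = D / Q* = 42,380 / 941.61 ≈ 45.008.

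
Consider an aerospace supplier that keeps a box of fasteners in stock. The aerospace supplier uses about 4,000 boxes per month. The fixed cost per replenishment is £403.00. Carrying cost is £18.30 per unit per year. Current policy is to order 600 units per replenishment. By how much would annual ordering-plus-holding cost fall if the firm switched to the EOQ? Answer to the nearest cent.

Extra cost ≈ £11,121.91 per year

Annual demand D = 4,000 × 12 = 48,000.
EOQ = √(2DS/H) = √(2 × 48,000 × 403 / 18.3) ≈ 1453.99.
Cost at Q* = (D/Q*)S + (Q*/2)H = √(2DSH) ≈ £26,608.09.
Cost at Q = 600: (48,000/600)×403 + (600/2)×18.3 = £32,240.00 + £5,490.00 = £37,730.00.
Excess = £37,730.00 − £26,608.09 = £11,121.91.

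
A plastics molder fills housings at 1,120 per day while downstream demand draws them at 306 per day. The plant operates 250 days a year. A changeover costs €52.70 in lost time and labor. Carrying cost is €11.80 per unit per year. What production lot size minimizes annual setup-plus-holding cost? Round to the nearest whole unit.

Annual demand D = 306 × 250 = 76,500.
Production build-up factor (1 − d/p) = 1 − 306/1,120 = 0.7268.
Q* = √(2DS / (H(1 − d/p))) = √(2 × 76,500 × 52.7 / (11.8 × 0.7268)).
= √(8,063,100 / 8.5761) ≈ 969.632.

Q* ≈ 970 housings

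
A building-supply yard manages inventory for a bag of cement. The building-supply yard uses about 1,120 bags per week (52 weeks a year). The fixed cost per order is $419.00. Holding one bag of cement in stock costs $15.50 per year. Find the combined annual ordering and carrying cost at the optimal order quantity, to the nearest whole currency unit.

TC* ≈ $27,504

Annual demand D = 1,120 × 52 = 58,240.
Q* = √(2DS/H) = √(2 × 58,240 × 419 / 15.5) ≈ 1774.46.
At the optimum the two cost components are equal, so total cost = 2·(Q*/2)H = Q*·H.
Minimum total = √(2DSH) = √(2 × 58,240 × 419 × 15.5) ≈ 27504.170.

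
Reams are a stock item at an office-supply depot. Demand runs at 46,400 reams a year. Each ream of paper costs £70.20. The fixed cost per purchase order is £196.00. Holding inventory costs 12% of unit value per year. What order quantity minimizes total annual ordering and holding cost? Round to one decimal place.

Q* ≈ 1,469.4 reams

Holding cost H = 0.12 × £70.20 = £8.4240 per unit per year.
EOQ = √(2DS / H) = √(2 × 46,400 × 196 / 8.424).
= √(18,188,800 / 8.424) = √2,159,164.2925 ≈ 1469.410.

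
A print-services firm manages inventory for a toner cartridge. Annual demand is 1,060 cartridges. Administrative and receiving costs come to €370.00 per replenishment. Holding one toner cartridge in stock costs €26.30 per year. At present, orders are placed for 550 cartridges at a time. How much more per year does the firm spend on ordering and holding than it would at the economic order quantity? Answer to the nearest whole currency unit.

Extra cost ≈ €3,404 per year

EOQ = √(2DS/H) = √(2 × 1,060 × 370 / 26.3) ≈ 172.70.
Cost at Q* = (D/Q*)S + (Q*/2)H = √(2DSH) ≈ €4,542.00.
Cost at Q = 550: (1,060/550)×370 + (550/2)×26.3 = €713.09 + €7,232.50 = €7,945.59.
Excess = €7,945.59 − €4,542.00 = €3,403.60.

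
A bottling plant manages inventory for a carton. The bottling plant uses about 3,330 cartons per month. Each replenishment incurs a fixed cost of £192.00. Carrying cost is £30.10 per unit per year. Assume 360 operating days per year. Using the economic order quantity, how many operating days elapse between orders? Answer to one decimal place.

T ≈ 6.4 days

Annual demand D = 3,330 × 12 = 39,960.
EOQ = √(2DS/H) = √(2 × 39,960 × 192 / 30.1) ≈ 713.99.
Cycle time = Q*/D × 360 = 713.99 / 39,960 × 360 ≈ 6.432 days.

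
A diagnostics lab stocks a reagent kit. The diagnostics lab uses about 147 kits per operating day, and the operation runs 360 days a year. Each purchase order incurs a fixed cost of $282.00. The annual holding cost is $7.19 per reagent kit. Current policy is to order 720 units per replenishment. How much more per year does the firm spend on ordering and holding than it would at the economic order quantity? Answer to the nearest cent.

Extra cost ≈ $8,666.20 per year

Annual demand D = 147 × 360 = 52,920.
EOQ = √(2DS/H) = √(2 × 52,920 × 282 / 7.19) ≈ 2037.44.
Cost at Q* = (D/Q*)S + (Q*/2)H = √(2DSH) ≈ $14,649.20.
Cost at Q = 720: (52,920/720)×282 + (720/2)×7.19 = $20,727.00 + $2,588.40 = $23,315.40.
Excess = $23,315.40 − $14,649.20 = $8,666.20.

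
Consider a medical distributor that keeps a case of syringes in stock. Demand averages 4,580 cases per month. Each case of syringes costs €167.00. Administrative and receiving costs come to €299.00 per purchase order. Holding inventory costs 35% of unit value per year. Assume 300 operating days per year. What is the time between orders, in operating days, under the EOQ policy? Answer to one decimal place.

T ≈ 4.1 days

Annual demand D = 4,580 × 12 = 54,960.
Holding cost H = 0.35 × €167.00 = €58.4500 per unit per year.
EOQ = √(2DS/H) = √(2 × 54,960 × 299 / 58.45) ≈ 749.86.
Cycle time = Q*/D × 300 = 749.86 / 54,960 × 300 ≈ 4.093 days.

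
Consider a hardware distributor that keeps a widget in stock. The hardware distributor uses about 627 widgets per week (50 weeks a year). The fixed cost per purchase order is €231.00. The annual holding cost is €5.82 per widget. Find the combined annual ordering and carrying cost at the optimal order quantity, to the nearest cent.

Annual demand D = 627 × 50 = 31,350.
The optimal lot size = √(2DS/H) = √(2 × 31,350 × 231 / 5.82) ≈ 1577.53.
At Q*, ordering cost (D/Q*)S equals holding cost (Q*/2)H, each = √(DSH/2).
Minimum total = √(2DSH) = √(2 × 31,350 × 231 × 5.82) ≈ 9181.238.

TC* ≈ €9,181.24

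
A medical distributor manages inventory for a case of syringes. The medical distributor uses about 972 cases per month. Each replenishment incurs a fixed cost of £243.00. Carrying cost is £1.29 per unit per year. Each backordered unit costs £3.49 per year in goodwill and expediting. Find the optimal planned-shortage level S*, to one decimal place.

S* ≈ 662.1 cases

Annual demand D = 972 × 12 = 11,664.
With planned backorders, Q* = √(2DS/H) · √((H+B)/B).
√(2DS/H) = √(2 × 11,664 × 243 / 1.29) = 2096.269.
√((H+B)/B) = √((1.29+3.49)/3.49) = 1.1703.
Q* ≈ 2453.287.
S* = Q* · H/(H+B) = 2453.287 × 1.29/4.78 ≈ 662.079.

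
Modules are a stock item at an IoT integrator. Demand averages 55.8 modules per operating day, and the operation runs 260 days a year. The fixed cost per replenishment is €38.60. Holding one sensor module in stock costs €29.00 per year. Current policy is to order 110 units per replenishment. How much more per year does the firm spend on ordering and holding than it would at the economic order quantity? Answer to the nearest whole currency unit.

Annual demand D = 55.8 × 260 = 14,508.
EOQ = √(2DS/H) = √(2 × 14,508 × 38.6 / 29) ≈ 196.52.
Cost at Q* = (D/Q*)S + (Q*/2)H = √(2DSH) ≈ €5,699.17.
Cost at Q = 110: (14,508/110)×38.6 + (110/2)×29 = €5,090.99 + €1,595.00 = €6,685.99.
Excess = €6,685.99 − €5,699.17 = €986.82.

Extra cost ≈ €987 per year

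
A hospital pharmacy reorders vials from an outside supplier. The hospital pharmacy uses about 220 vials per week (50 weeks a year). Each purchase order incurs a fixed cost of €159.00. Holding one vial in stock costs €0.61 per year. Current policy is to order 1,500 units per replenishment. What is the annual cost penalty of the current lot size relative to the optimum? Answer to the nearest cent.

Extra cost ≈ €162.75 per year

Annual demand D = 220 × 50 = 11,000.
EOQ = √(2DS/H) = √(2 × 11,000 × 159 / 0.61) ≈ 2394.67.
Cost at Q* = (D/Q*)S + (Q*/2)H = √(2DSH) ≈ €1,460.75.
Cost at Q = 1,500: (11,000/1,500)×159 + (1,500/2)×0.61 = €1,166.00 + €457.50 = €1,623.50.
Excess = €1,623.50 − €1,460.75 = €162.75.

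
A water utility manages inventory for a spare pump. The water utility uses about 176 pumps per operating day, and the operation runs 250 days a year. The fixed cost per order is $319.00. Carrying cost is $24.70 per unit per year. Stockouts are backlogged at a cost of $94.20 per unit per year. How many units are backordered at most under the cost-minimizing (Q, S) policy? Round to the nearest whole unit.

S* ≈ 249 pumps

Annual demand D = 176 × 250 = 44,000.
With planned backorders, Q* = √(2DS/H) · √((H+B)/B).
√(2DS/H) = √(2 × 44,000 × 319 / 24.7) = 1066.076.
√((H+B)/B) = √((24.7+94.2)/94.2) = 1.1235.
Q* ≈ 1197.716.
S* = Q* · H/(H+B) = 1197.716 × 24.7/118.9 ≈ 248.811.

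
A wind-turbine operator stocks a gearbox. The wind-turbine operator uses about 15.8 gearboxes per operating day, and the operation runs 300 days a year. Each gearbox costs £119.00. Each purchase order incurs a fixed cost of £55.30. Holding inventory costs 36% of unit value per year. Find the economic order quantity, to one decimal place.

Annual demand D = 15.8 × 300 = 4,740.
Holding cost H = 0.36 × £119.00 = £42.8400 per unit per year.
EOQ = √(2DS / H) = √(2 × 4,740 × 55.3 / 42.84).
= √(524,244 / 42.84) = √12,237.2549 ≈ 110.622.

Q* ≈ 110.6 gearboxes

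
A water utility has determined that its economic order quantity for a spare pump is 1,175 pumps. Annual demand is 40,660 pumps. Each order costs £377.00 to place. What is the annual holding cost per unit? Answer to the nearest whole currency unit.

The basic EOQ model gives Q* = √(2DS/H); rearrange for the unknown.
From Q* = √(2DS/H): H = 2DS / Q*² = 2 × 40,660 × 377 / 1,175² = 22.2056.

H ≈ £22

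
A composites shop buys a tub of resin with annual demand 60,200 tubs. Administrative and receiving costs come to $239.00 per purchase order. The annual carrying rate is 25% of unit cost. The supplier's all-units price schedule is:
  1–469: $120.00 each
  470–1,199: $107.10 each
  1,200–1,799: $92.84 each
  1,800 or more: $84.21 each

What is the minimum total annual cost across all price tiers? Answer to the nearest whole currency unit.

TC* ≈ $5,096,382

Holding cost per unit per year at price C is H = 0.25·C.
Evaluate total cost at each tier's feasible EOQ or, if the EOQ is below the tier, at the tier's minimum quantity.
Tier 1 ($120.00): EOQ = 979.4 exceeds tier's upper bound 469, so this tier is dominated.
EOQ at $107.10 = 1036.7 (feasible in tier 2): TC = 60,200×$107.10 + (60,200/1036.7)×239 + (1036.7/2)×0.25×$107.10 = $6,475,177.28.
EOQ at $92.84 = 1113.5 < 1200, so use break Q=1200: TC = 60,200×$92.84 + (60,200/1200.0)×239 + (1200.0/2)×0.25×$92.84 = $5,614,883.83.
EOQ at $84.21 = 1169.1 < 1800, so use break Q=1800: TC = 60,200×$84.21 + (60,200/1800.0)×239 + (1800.0/2)×0.25×$84.21 = $5,096,382.47.
Lowest total cost among the candidates is at Q = 1800.0.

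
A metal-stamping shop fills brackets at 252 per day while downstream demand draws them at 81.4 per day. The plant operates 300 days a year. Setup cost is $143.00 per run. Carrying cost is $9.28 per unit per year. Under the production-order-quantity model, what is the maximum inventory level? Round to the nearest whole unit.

I_max ≈ 714 brackets

Annual demand D = 81.4 × 300 = 24,420.
Production build-up factor (1 − d/p) = 1 − 81.4/252 = 0.6770.
Q* = √(2DS / (H(1 − d/p))) = √(2 × 24,420 × 143 / (9.28 × 0.6770)).
= √(6,984,120 / 6.2824) ≈ 1054.369.
Maximum inventory = Q*(1 − d/p) = 1054.369 × 0.6770 ≈ 713.791.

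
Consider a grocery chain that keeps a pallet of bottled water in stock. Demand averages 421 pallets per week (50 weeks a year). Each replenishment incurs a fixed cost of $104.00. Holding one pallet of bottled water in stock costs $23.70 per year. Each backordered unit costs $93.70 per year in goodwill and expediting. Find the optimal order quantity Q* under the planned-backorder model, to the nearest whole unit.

Q* ≈ 481 pallets

Annual demand D = 421 × 50 = 21,050.
With planned backorders, Q* = √(2DS/H) · √((H+B)/B).
√(2DS/H) = √(2 × 21,050 × 104 / 23.7) = 429.817.
√((H+B)/B) = √((23.7+93.7)/93.7) = 1.1193.
Q* ≈ 481.114.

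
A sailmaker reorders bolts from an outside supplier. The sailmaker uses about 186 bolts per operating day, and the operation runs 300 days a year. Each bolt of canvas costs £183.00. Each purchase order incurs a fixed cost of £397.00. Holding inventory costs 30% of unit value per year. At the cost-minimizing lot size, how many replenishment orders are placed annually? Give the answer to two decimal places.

N ≈ 62.11 orders per year

Annual demand D = 186 × 300 = 55,800.
Holding cost H = 0.30 × £183.00 = £54.9000 per unit per year.
Q* = √(2DS/H) = √(2 × 55,800 × 397 / 54.9) ≈ 898.34.
Orders per year = D / Q* = 55,800 / 898.34 ≈ 62.115.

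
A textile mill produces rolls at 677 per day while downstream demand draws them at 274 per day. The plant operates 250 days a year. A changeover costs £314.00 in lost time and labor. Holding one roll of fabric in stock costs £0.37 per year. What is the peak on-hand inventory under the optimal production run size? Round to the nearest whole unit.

Annual demand D = 274 × 250 = 68,500.
Production build-up factor (1 − d/p) = 1 − 274/677 = 0.5953.
Q* = √(2DS / (H(1 − d/p))) = √(2 × 68,500 × 314 / (0.37 × 0.5953)).
= √(43,018,000 / 0.2203) ≈ 13975.458.
Maximum inventory = Q*(1 − d/p) = 13975.458 × 0.5953 ≈ 8319.217.

I_max ≈ 8,319 rolls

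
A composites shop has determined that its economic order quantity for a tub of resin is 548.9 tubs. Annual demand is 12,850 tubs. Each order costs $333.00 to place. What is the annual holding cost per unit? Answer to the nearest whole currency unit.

Squaring Q* = √(2DS/H) gives Q*² = 2DS/H.
From Q* = √(2DS/H): H = 2DS / Q*² = 2 × 12,850 × 333 / 548.9² = 28.4047.

H ≈ $28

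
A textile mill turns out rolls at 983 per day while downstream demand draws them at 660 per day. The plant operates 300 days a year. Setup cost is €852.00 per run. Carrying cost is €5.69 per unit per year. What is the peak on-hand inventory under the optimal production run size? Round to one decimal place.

I_max ≈ 4,414.0 rolls

Annual demand D = 660 × 300 = 198,000.
Production build-up factor (1 − d/p) = 1 − 660/983 = 0.3286.
Q* = √(2DS / (H(1 − d/p))) = √(2 × 198,000 × 852 / (5.69 × 0.3286)).
= √(337,392,000 / 1.8697) ≈ 13433.425.
Maximum inventory = Q*(1 − d/p) = 13433.425 × 0.3286 ≈ 4414.035.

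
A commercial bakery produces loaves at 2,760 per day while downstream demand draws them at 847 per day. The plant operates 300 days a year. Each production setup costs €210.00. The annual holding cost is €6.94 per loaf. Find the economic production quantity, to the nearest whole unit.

Q* ≈ 4,710 loaves

Annual demand D = 847 × 300 = 254,100.
Production build-up factor (1 − d/p) = 1 − 847/2,760 = 0.6931.
Q* = √(2DS / (H(1 − d/p))) = √(2 × 254,100 × 210 / (6.94 × 0.6931)).
= √(106,722,000 / 4.8102) ≈ 4710.254.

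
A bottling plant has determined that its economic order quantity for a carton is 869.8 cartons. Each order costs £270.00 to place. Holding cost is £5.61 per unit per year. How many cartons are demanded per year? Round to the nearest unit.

D ≈ 7,860 cartons per year

Squaring Q* = √(2DS/H) gives Q*² = 2DS/H.
From Q* = √(2DS/H): D = Q*²H / (2S) = 869.8² × 5.61 / (2 × 270) = 7859.735.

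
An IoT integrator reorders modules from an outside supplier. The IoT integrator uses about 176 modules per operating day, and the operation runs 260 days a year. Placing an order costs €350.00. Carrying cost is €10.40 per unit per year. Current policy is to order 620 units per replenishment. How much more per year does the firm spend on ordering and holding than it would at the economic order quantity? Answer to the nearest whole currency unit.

Annual demand D = 176 × 260 = 45,760.
EOQ = √(2DS/H) = √(2 × 45,760 × 350 / 10.4) ≈ 1754.99.
Cost at Q* = (D/Q*)S + (Q*/2)H = √(2DSH) ≈ €18,251.93.
Cost at Q = 620: (45,760/620)×350 + (620/2)×10.4 = €25,832.26 + €3,224.00 = €29,056.26.
Excess = €29,056.26 − €18,251.93 = €10,804.33.

Extra cost ≈ €10,804 per year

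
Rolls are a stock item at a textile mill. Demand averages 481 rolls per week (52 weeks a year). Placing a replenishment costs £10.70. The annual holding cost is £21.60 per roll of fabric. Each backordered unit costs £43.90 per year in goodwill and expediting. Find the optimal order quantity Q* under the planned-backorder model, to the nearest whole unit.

Q* ≈ 192 rolls

Annual demand D = 481 × 52 = 25,012.
With planned backorders, Q* = √(2DS/H) · √((H+B)/B).
√(2DS/H) = √(2 × 25,012 × 10.7 / 21.6) = 157.418.
√((H+B)/B) = √((21.6+43.9)/43.9) = 1.2215.
Q* ≈ 192.284.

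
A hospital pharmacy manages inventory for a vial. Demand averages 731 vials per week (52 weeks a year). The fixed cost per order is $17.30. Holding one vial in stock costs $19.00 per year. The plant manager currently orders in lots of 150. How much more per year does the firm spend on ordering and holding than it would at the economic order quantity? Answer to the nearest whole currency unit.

Annual demand D = 731 × 52 = 38,012.
EOQ = √(2DS/H) = √(2 × 38,012 × 17.3 / 19) ≈ 263.10.
Cost at Q* = (D/Q*)S + (Q*/2)H = √(2DSH) ≈ $4,998.91.
Cost at Q = 150: (38,012/150)×17.3 + (150/2)×19 = $4,384.05 + $1,425.00 = $5,809.05.
Excess = $5,809.05 − $4,998.91 = $810.14.

Extra cost ≈ $810 per year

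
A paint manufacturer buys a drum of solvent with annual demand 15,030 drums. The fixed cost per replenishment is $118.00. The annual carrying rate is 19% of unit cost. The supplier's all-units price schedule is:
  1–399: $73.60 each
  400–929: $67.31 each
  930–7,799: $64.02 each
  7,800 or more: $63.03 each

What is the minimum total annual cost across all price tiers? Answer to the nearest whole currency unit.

TC* ≈ $969,784

Holding cost per unit per year at price C is H = 0.19·C.
For each price level, check whether its EOQ is feasible; otherwise the best quantity at that price is the breakpoint.
Tier 1 ($73.60): EOQ = 503.6 exceeds tier's upper bound 399, so this tier is dominated.
EOQ at $67.31 = 526.6 (feasible in tier 2): TC = 15,030×$67.31 + (15,030/526.6)×118 + (526.6/2)×0.19×$67.31 = $1,018,404.52.
EOQ at $64.02 = 540.0 < 930, so use break Q=930: TC = 15,030×$64.02 + (15,030/930.0)×118 + (930.0/2)×0.19×$64.02 = $969,783.80.
EOQ at $63.03 = 544.2 < 7800, so use break Q=7800: TC = 15,030×$63.03 + (15,030/7800.0)×118 + (7800.0/2)×0.19×$63.03 = $994,273.51.
Lowest total cost among the candidates is at Q = 930.0.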